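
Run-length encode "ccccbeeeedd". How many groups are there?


Input: ccccbeeeedd
Scanning for consecutive runs:
  Group 1: 'c' x 4 (positions 0-3)
  Group 2: 'b' x 1 (positions 4-4)
  Group 3: 'e' x 4 (positions 5-8)
  Group 4: 'd' x 2 (positions 9-10)
Total groups: 4

4


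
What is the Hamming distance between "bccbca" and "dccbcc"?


Comparing "bccbca" and "dccbcc" position by position:
  Position 0: 'b' vs 'd' => differ
  Position 1: 'c' vs 'c' => same
  Position 2: 'c' vs 'c' => same
  Position 3: 'b' vs 'b' => same
  Position 4: 'c' vs 'c' => same
  Position 5: 'a' vs 'c' => differ
Total differences (Hamming distance): 2

2


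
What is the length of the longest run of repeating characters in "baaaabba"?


Input: "baaaabba"
Scanning for longest run:
  Position 1 ('a'): new char, reset run to 1
  Position 2 ('a'): continues run of 'a', length=2
  Position 3 ('a'): continues run of 'a', length=3
  Position 4 ('a'): continues run of 'a', length=4
  Position 5 ('b'): new char, reset run to 1
  Position 6 ('b'): continues run of 'b', length=2
  Position 7 ('a'): new char, reset run to 1
Longest run: 'a' with length 4

4


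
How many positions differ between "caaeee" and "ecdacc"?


Comparing "caaeee" and "ecdacc" position by position:
  Position 0: 'c' vs 'e' => DIFFER
  Position 1: 'a' vs 'c' => DIFFER
  Position 2: 'a' vs 'd' => DIFFER
  Position 3: 'e' vs 'a' => DIFFER
  Position 4: 'e' vs 'c' => DIFFER
  Position 5: 'e' vs 'c' => DIFFER
Positions that differ: 6

6


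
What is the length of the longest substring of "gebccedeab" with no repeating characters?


Input: "gebccedeab"
Sliding window (track last position of each char):
  Position 0 ('g'): window [0,0] length 1 -- new best
  Position 1 ('e'): window [0,1] length 2 -- new best
  Position 2 ('b'): window [0,2] length 3 -- new best
  Position 3 ('c'): window [0,3] length 4 -- new best
  Position 4 ('c'): repeat (last at 3), move window start to 4
  Position 4 ('c'): window [4,4] length 1
  Position 5 ('e'): window [4,5] length 2
  Position 6 ('d'): window [4,6] length 3
  Position 7 ('e'): repeat (last at 5), move window start to 6
  Position 7 ('e'): window [6,7] length 2
  Position 8 ('a'): window [6,8] length 3
  Position 9 ('b'): window [6,9] length 4
Longest substring with no repeats: "gebc" with length 4

4


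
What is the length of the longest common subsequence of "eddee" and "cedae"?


LCS of "eddee" and "cedae"
DP table:
           c    e    d    a    e
      0    0    0    0    0    0
  e   0    0    1    1    1    1
  d   0    0    1    2    2    2
  d   0    0    1    2    2    2
  e   0    0    1    2    2    3
  e   0    0    1    2    2    3
LCS length = dp[5][5] = 3

3


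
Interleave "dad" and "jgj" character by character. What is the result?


Interleaving "dad" and "jgj":
  Position 0: 'd' from first, 'j' from second => "dj"
  Position 1: 'a' from first, 'g' from second => "ag"
  Position 2: 'd' from first, 'j' from second => "dj"
Result: djagdj

djagdj


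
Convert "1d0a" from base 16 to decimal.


Input: "1d0a" in base 16
Positional expansion:
  Digit '1' (value 1) x 16^3 = 4096
  Digit 'd' (value 13) x 16^2 = 3328
  Digit '0' (value 0) x 16^1 = 0
  Digit 'a' (value 10) x 16^0 = 10
Sum = 7434

7434


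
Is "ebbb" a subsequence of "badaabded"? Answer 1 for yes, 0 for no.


Check if "ebbb" is a subsequence of "badaabded"
Greedy scan:
  Position 0 ('b'): no match needed
  Position 1 ('a'): no match needed
  Position 2 ('d'): no match needed
  Position 3 ('a'): no match needed
  Position 4 ('a'): no match needed
  Position 5 ('b'): no match needed
  Position 6 ('d'): no match needed
  Position 7 ('e'): matches sub[0] = 'e'
  Position 8 ('d'): no match needed
Only matched 1/4 characters => not a subsequence

0


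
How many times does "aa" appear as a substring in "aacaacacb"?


Searching for "aa" in "aacaacacb"
Scanning each position:
  Position 0: "aa" => MATCH
  Position 1: "ac" => no
  Position 2: "ca" => no
  Position 3: "aa" => MATCH
  Position 4: "ac" => no
  Position 5: "ca" => no
  Position 6: "ac" => no
  Position 7: "cb" => no
Total occurrences: 2

2


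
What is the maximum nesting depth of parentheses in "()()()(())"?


Input: "()()()(())"
Tracking depth:
  Position 0 '(': depth becomes 1
  Position 1 ')': depth becomes 0
  Position 2 '(': depth becomes 1
  Position 3 ')': depth becomes 0
  Position 4 '(': depth becomes 1
  Position 5 ')': depth becomes 0
  Position 6 '(': depth becomes 1
  Position 7 '(': depth becomes 2
  Position 8 ')': depth becomes 1
  Position 9 ')': depth becomes 0
Maximum depth reached: 2

2


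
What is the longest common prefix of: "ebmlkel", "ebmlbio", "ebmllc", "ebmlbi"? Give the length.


Words: ebmlkel, ebmlbio, ebmllc, ebmlbi
  Position 0: all 'e' => match
  Position 1: all 'b' => match
  Position 2: all 'm' => match
  Position 3: all 'l' => match
  Position 4: ('k', 'b', 'l', 'b') => mismatch, stop
LCP = "ebml" (length 4)

4


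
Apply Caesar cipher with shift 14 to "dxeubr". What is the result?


Caesar cipher: shift "dxeubr" by 14
  'd' (pos 3) + 14 = pos 17 = 'r'
  'x' (pos 23) + 14 = pos 11 = 'l'
  'e' (pos 4) + 14 = pos 18 = 's'
  'u' (pos 20) + 14 = pos 8 = 'i'
  'b' (pos 1) + 14 = pos 15 = 'p'
  'r' (pos 17) + 14 = pos 5 = 'f'
Result: rlsipf

rlsipf


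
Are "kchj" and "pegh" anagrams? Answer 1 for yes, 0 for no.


Strings: "kchj", "pegh"
Sorted first:  chjk
Sorted second: eghp
Differ at position 0: 'c' vs 'e' => not anagrams

0


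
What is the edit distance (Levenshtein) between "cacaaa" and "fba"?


Computing edit distance: "cacaaa" -> "fba"
DP table:
           f    b    a
      0    1    2    3
  c   1    1    2    3
  a   2    2    2    2
  c   3    3    3    3
  a   4    4    4    3
  a   5    5    5    4
  a   6    6    6    5
Edit distance = dp[6][3] = 5

5


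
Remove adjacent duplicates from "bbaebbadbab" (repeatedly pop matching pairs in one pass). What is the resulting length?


Input: bbaebbadbab
Stack-based adjacent duplicate removal:
  Read 'b': push. Stack: b
  Read 'b': matches stack top 'b' => pop. Stack: (empty)
  Read 'a': push. Stack: a
  Read 'e': push. Stack: ae
  Read 'b': push. Stack: aeb
  Read 'b': matches stack top 'b' => pop. Stack: ae
  Read 'a': push. Stack: aea
  Read 'd': push. Stack: aead
  Read 'b': push. Stack: aeadb
  Read 'a': push. Stack: aeadba
  Read 'b': push. Stack: aeadbab
Final stack: "aeadbab" (length 7)

7


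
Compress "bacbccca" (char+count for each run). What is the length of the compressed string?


Input: bacbccca
Runs:
  'b' x 1 => "b1"
  'a' x 1 => "a1"
  'c' x 1 => "c1"
  'b' x 1 => "b1"
  'c' x 3 => "c3"
  'a' x 1 => "a1"
Compressed: "b1a1c1b1c3a1"
Compressed length: 12

12


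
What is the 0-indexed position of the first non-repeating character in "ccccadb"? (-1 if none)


Input: ccccadb
Character frequencies:
  'a': 1
  'b': 1
  'c': 4
  'd': 1
Scanning left to right for freq == 1:
  Position 0 ('c'): freq=4, skip
  Position 1 ('c'): freq=4, skip
  Position 2 ('c'): freq=4, skip
  Position 3 ('c'): freq=4, skip
  Position 4 ('a'): unique! => answer = 4

4


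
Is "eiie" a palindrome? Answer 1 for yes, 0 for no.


Input: eiie
Reversed: eiie
  Compare pos 0 ('e') with pos 3 ('e'): match
  Compare pos 1 ('i') with pos 2 ('i'): match
Result: palindrome

1


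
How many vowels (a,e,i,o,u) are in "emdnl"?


Input: emdnl
Checking each character:
  'e' at position 0: vowel (running total: 1)
  'm' at position 1: consonant
  'd' at position 2: consonant
  'n' at position 3: consonant
  'l' at position 4: consonant
Total vowels: 1

1


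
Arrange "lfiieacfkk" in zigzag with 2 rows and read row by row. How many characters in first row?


Zigzag "lfiieacfkk" into 2 rows:
Placing characters:
  'l' => row 0
  'f' => row 1
  'i' => row 0
  'i' => row 1
  'e' => row 0
  'a' => row 1
  'c' => row 0
  'f' => row 1
  'k' => row 0
  'k' => row 1
Rows:
  Row 0: "lieck"
  Row 1: "fiafk"
First row length: 5

5


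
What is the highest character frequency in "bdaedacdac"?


Input: bdaedacdac
Character counts:
  'a': 3
  'b': 1
  'c': 2
  'd': 3
  'e': 1
Maximum frequency: 3

3


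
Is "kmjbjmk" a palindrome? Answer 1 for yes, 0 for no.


Input: kmjbjmk
Reversed: kmjbjmk
  Compare pos 0 ('k') with pos 6 ('k'): match
  Compare pos 1 ('m') with pos 5 ('m'): match
  Compare pos 2 ('j') with pos 4 ('j'): match
Result: palindrome

1


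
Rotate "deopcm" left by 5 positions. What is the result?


Input: "deopcm", rotate left by 5
First 5 characters: "deopc"
Remaining characters: "m"
Concatenate remaining + first: "m" + "deopc" = "mdeopc"

mdeopc


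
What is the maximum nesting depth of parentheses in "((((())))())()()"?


Input: "((((())))())()()"
Tracking depth:
  Position 0 '(': depth becomes 1
  Position 1 '(': depth becomes 2
  Position 2 '(': depth becomes 3
  Position 3 '(': depth becomes 4
  Position 4 '(': depth becomes 5
  Position 5 ')': depth becomes 4
  Position 6 ')': depth becomes 3
  Position 7 ')': depth becomes 2
  Position 8 ')': depth becomes 1
  Position 9 '(': depth becomes 2
  Position 10 ')': depth becomes 1
  Position 11 ')': depth becomes 0
  Position 12 '(': depth becomes 1
  Position 13 ')': depth becomes 0
  Position 14 '(': depth becomes 1
  Position 15 ')': depth becomes 0
Maximum depth reached: 5

5


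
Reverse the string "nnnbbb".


Input: nnnbbb
Reading characters right to left:
  Position 5: 'b'
  Position 4: 'b'
  Position 3: 'b'
  Position 2: 'n'
  Position 1: 'n'
  Position 0: 'n'
Reversed: bbbnnn

bbbnnn


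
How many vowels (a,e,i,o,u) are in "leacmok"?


Input: leacmok
Checking each character:
  'l' at position 0: consonant
  'e' at position 1: vowel (running total: 1)
  'a' at position 2: vowel (running total: 2)
  'c' at position 3: consonant
  'm' at position 4: consonant
  'o' at position 5: vowel (running total: 3)
  'k' at position 6: consonant
Total vowels: 3

3


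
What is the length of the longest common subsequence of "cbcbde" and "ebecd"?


LCS of "cbcbde" and "ebecd"
DP table:
           e    b    e    c    d
      0    0    0    0    0    0
  c   0    0    0    0    1    1
  b   0    0    1    1    1    1
  c   0    0    1    1    2    2
  b   0    0    1    1    2    2
  d   0    0    1    1    2    3
  e   0    1    1    2    2    3
LCS length = dp[6][5] = 3

3


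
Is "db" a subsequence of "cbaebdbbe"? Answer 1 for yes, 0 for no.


Check if "db" is a subsequence of "cbaebdbbe"
Greedy scan:
  Position 0 ('c'): no match needed
  Position 1 ('b'): no match needed
  Position 2 ('a'): no match needed
  Position 3 ('e'): no match needed
  Position 4 ('b'): no match needed
  Position 5 ('d'): matches sub[0] = 'd'
  Position 6 ('b'): matches sub[1] = 'b'
  Position 7 ('b'): no match needed
  Position 8 ('e'): no match needed
All 2 characters matched => is a subsequence

1


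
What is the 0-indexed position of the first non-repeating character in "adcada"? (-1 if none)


Input: adcada
Character frequencies:
  'a': 3
  'c': 1
  'd': 2
Scanning left to right for freq == 1:
  Position 0 ('a'): freq=3, skip
  Position 1 ('d'): freq=2, skip
  Position 2 ('c'): unique! => answer = 2

2


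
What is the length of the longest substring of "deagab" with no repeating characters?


Input: "deagab"
Sliding window (track last position of each char):
  Position 0 ('d'): window [0,0] length 1 -- new best
  Position 1 ('e'): window [0,1] length 2 -- new best
  Position 2 ('a'): window [0,2] length 3 -- new best
  Position 3 ('g'): window [0,3] length 4 -- new best
  Position 4 ('a'): repeat (last at 2), move window start to 3
  Position 4 ('a'): window [3,4] length 2
  Position 5 ('b'): window [3,5] length 3
Longest substring with no repeats: "deag" with length 4

4


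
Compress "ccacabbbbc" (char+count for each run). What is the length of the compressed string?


Input: ccacabbbbc
Runs:
  'c' x 2 => "c2"
  'a' x 1 => "a1"
  'c' x 1 => "c1"
  'a' x 1 => "a1"
  'b' x 4 => "b4"
  'c' x 1 => "c1"
Compressed: "c2a1c1a1b4c1"
Compressed length: 12

12


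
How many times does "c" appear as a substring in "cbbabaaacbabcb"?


Searching for "c" in "cbbabaaacbabcb"
Scanning each position:
  Position 0: "c" => MATCH
  Position 1: "b" => no
  Position 2: "b" => no
  Position 3: "a" => no
  Position 4: "b" => no
  Position 5: "a" => no
  Position 6: "a" => no
  Position 7: "a" => no
  Position 8: "c" => MATCH
  Position 9: "b" => no
  Position 10: "a" => no
  Position 11: "b" => no
  Position 12: "c" => MATCH
  Position 13: "b" => no
Total occurrences: 3

3


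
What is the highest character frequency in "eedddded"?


Input: eedddded
Character counts:
  'd': 5
  'e': 3
Maximum frequency: 5

5


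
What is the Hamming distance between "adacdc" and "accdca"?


Comparing "adacdc" and "accdca" position by position:
  Position 0: 'a' vs 'a' => same
  Position 1: 'd' vs 'c' => differ
  Position 2: 'a' vs 'c' => differ
  Position 3: 'c' vs 'd' => differ
  Position 4: 'd' vs 'c' => differ
  Position 5: 'c' vs 'a' => differ
Total differences (Hamming distance): 5

5


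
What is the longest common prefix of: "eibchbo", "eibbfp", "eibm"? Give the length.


Words: eibchbo, eibbfp, eibm
  Position 0: all 'e' => match
  Position 1: all 'i' => match
  Position 2: all 'b' => match
  Position 3: ('c', 'b', 'm') => mismatch, stop
LCP = "eib" (length 3)

3


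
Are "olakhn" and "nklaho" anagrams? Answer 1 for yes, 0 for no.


Strings: "olakhn", "nklaho"
Sorted first:  ahklno
Sorted second: ahklno
Sorted forms match => anagrams

1


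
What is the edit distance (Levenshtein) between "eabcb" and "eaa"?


Computing edit distance: "eabcb" -> "eaa"
DP table:
           e    a    a
      0    1    2    3
  e   1    0    1    2
  a   2    1    0    1
  b   3    2    1    1
  c   4    3    2    2
  b   5    4    3    3
Edit distance = dp[5][3] = 3

3


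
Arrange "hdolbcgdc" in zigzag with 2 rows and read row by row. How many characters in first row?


Zigzag "hdolbcgdc" into 2 rows:
Placing characters:
  'h' => row 0
  'd' => row 1
  'o' => row 0
  'l' => row 1
  'b' => row 0
  'c' => row 1
  'g' => row 0
  'd' => row 1
  'c' => row 0
Rows:
  Row 0: "hobgc"
  Row 1: "dlcd"
First row length: 5

5


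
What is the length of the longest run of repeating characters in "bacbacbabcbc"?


Input: "bacbacbabcbc"
Scanning for longest run:
  Position 1 ('a'): new char, reset run to 1
  Position 2 ('c'): new char, reset run to 1
  Position 3 ('b'): new char, reset run to 1
  Position 4 ('a'): new char, reset run to 1
  Position 5 ('c'): new char, reset run to 1
  Position 6 ('b'): new char, reset run to 1
  Position 7 ('a'): new char, reset run to 1
  Position 8 ('b'): new char, reset run to 1
  Position 9 ('c'): new char, reset run to 1
  Position 10 ('b'): new char, reset run to 1
  Position 11 ('c'): new char, reset run to 1
Longest run: 'b' with length 1

1


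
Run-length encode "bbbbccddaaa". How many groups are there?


Input: bbbbccddaaa
Scanning for consecutive runs:
  Group 1: 'b' x 4 (positions 0-3)
  Group 2: 'c' x 2 (positions 4-5)
  Group 3: 'd' x 2 (positions 6-7)
  Group 4: 'a' x 3 (positions 8-10)
Total groups: 4

4


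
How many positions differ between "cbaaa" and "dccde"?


Comparing "cbaaa" and "dccde" position by position:
  Position 0: 'c' vs 'd' => DIFFER
  Position 1: 'b' vs 'c' => DIFFER
  Position 2: 'a' vs 'c' => DIFFER
  Position 3: 'a' vs 'd' => DIFFER
  Position 4: 'a' vs 'e' => DIFFER
Positions that differ: 5

5


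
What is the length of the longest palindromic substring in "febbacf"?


Input: "febbacf"
Checking substrings for palindromes:
  [2:4] "bb" (len 2) => palindrome
Longest palindromic substring: "bb" with length 2

2


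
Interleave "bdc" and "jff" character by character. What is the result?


Interleaving "bdc" and "jff":
  Position 0: 'b' from first, 'j' from second => "bj"
  Position 1: 'd' from first, 'f' from second => "df"
  Position 2: 'c' from first, 'f' from second => "cf"
Result: bjdfcf

bjdfcf


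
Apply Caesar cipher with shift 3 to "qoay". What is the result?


Caesar cipher: shift "qoay" by 3
  'q' (pos 16) + 3 = pos 19 = 't'
  'o' (pos 14) + 3 = pos 17 = 'r'
  'a' (pos 0) + 3 = pos 3 = 'd'
  'y' (pos 24) + 3 = pos 1 = 'b'
Result: trdb

trdb


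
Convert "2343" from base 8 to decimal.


Input: "2343" in base 8
Positional expansion:
  Digit '2' (value 2) x 8^3 = 1024
  Digit '3' (value 3) x 8^2 = 192
  Digit '4' (value 4) x 8^1 = 32
  Digit '3' (value 3) x 8^0 = 3
Sum = 1251

1251


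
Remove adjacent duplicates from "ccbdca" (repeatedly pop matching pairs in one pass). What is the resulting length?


Input: ccbdca
Stack-based adjacent duplicate removal:
  Read 'c': push. Stack: c
  Read 'c': matches stack top 'c' => pop. Stack: (empty)
  Read 'b': push. Stack: b
  Read 'd': push. Stack: bd
  Read 'c': push. Stack: bdc
  Read 'a': push. Stack: bdca
Final stack: "bdca" (length 4)

4


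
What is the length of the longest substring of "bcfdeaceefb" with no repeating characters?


Input: "bcfdeaceefb"
Sliding window (track last position of each char):
  Position 0 ('b'): window [0,0] length 1 -- new best
  Position 1 ('c'): window [0,1] length 2 -- new best
  Position 2 ('f'): window [0,2] length 3 -- new best
  Position 3 ('d'): window [0,3] length 4 -- new best
  Position 4 ('e'): window [0,4] length 5 -- new best
  Position 5 ('a'): window [0,5] length 6 -- new best
  Position 6 ('c'): repeat (last at 1), move window start to 2
  Position 6 ('c'): window [2,6] length 5
  Position 7 ('e'): repeat (last at 4), move window start to 5
  Position 7 ('e'): window [5,7] length 3
  Position 8 ('e'): repeat (last at 7), move window start to 8
  Position 8 ('e'): window [8,8] length 1
  Position 9 ('f'): window [8,9] length 2
  Position 10 ('b'): window [8,10] length 3
Longest substring with no repeats: "bcfdea" with length 6

6


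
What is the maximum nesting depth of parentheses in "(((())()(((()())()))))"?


Input: "(((())()(((()())()))))"
Tracking depth:
  Position 0 '(': depth becomes 1
  Position 1 '(': depth becomes 2
  Position 2 '(': depth becomes 3
  Position 3 '(': depth becomes 4
  Position 4 ')': depth becomes 3
  Position 5 ')': depth becomes 2
  Position 6 '(': depth becomes 3
  Position 7 ')': depth becomes 2
  Position 8 '(': depth becomes 3
  Position 9 '(': depth becomes 4
  Position 10 '(': depth becomes 5
  Position 11 '(': depth becomes 6
  Position 12 ')': depth becomes 5
  Position 13 '(': depth becomes 6
  Position 14 ')': depth becomes 5
  Position 15 ')': depth becomes 4
  Position 16 '(': depth becomes 5
  Position 17 ')': depth becomes 4
  Position 18 ')': depth becomes 3
  Position 19 ')': depth becomes 2
  Position 20 ')': depth becomes 1
  Position 21 ')': depth becomes 0
Maximum depth reached: 6

6


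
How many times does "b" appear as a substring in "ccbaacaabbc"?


Searching for "b" in "ccbaacaabbc"
Scanning each position:
  Position 0: "c" => no
  Position 1: "c" => no
  Position 2: "b" => MATCH
  Position 3: "a" => no
  Position 4: "a" => no
  Position 5: "c" => no
  Position 6: "a" => no
  Position 7: "a" => no
  Position 8: "b" => MATCH
  Position 9: "b" => MATCH
  Position 10: "c" => no
Total occurrences: 3

3


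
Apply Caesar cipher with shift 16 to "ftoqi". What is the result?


Caesar cipher: shift "ftoqi" by 16
  'f' (pos 5) + 16 = pos 21 = 'v'
  't' (pos 19) + 16 = pos 9 = 'j'
  'o' (pos 14) + 16 = pos 4 = 'e'
  'q' (pos 16) + 16 = pos 6 = 'g'
  'i' (pos 8) + 16 = pos 24 = 'y'
Result: vjegy

vjegy


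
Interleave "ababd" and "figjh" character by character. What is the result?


Interleaving "ababd" and "figjh":
  Position 0: 'a' from first, 'f' from second => "af"
  Position 1: 'b' from first, 'i' from second => "bi"
  Position 2: 'a' from first, 'g' from second => "ag"
  Position 3: 'b' from first, 'j' from second => "bj"
  Position 4: 'd' from first, 'h' from second => "dh"
Result: afbiagbjdh

afbiagbjdh


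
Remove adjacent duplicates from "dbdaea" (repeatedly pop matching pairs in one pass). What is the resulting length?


Input: dbdaea
Stack-based adjacent duplicate removal:
  Read 'd': push. Stack: d
  Read 'b': push. Stack: db
  Read 'd': push. Stack: dbd
  Read 'a': push. Stack: dbda
  Read 'e': push. Stack: dbdae
  Read 'a': push. Stack: dbdaea
Final stack: "dbdaea" (length 6)

6


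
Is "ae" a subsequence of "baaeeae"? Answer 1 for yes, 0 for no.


Check if "ae" is a subsequence of "baaeeae"
Greedy scan:
  Position 0 ('b'): no match needed
  Position 1 ('a'): matches sub[0] = 'a'
  Position 2 ('a'): no match needed
  Position 3 ('e'): matches sub[1] = 'e'
  Position 4 ('e'): no match needed
  Position 5 ('a'): no match needed
  Position 6 ('e'): no match needed
All 2 characters matched => is a subsequence

1


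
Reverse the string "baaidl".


Input: baaidl
Reading characters right to left:
  Position 5: 'l'
  Position 4: 'd'
  Position 3: 'i'
  Position 2: 'a'
  Position 1: 'a'
  Position 0: 'b'
Reversed: ldiaab

ldiaab


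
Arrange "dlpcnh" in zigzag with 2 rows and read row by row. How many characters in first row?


Zigzag "dlpcnh" into 2 rows:
Placing characters:
  'd' => row 0
  'l' => row 1
  'p' => row 0
  'c' => row 1
  'n' => row 0
  'h' => row 1
Rows:
  Row 0: "dpn"
  Row 1: "lch"
First row length: 3

3


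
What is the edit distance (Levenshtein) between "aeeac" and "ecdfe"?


Computing edit distance: "aeeac" -> "ecdfe"
DP table:
           e    c    d    f    e
      0    1    2    3    4    5
  a   1    1    2    3    4    5
  e   2    1    2    3    4    4
  e   3    2    2    3    4    4
  a   4    3    3    3    4    5
  c   5    4    3    4    4    5
Edit distance = dp[5][5] = 5

5


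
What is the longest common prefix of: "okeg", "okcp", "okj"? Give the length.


Words: okeg, okcp, okj
  Position 0: all 'o' => match
  Position 1: all 'k' => match
  Position 2: ('e', 'c', 'j') => mismatch, stop
LCP = "ok" (length 2)

2


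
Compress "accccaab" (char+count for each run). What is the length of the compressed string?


Input: accccaab
Runs:
  'a' x 1 => "a1"
  'c' x 4 => "c4"
  'a' x 2 => "a2"
  'b' x 1 => "b1"
Compressed: "a1c4a2b1"
Compressed length: 8

8


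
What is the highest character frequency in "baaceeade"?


Input: baaceeade
Character counts:
  'a': 3
  'b': 1
  'c': 1
  'd': 1
  'e': 3
Maximum frequency: 3

3


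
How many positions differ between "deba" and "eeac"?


Comparing "deba" and "eeac" position by position:
  Position 0: 'd' vs 'e' => DIFFER
  Position 1: 'e' vs 'e' => same
  Position 2: 'b' vs 'a' => DIFFER
  Position 3: 'a' vs 'c' => DIFFER
Positions that differ: 3

3


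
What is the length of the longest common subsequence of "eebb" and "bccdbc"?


LCS of "eebb" and "bccdbc"
DP table:
           b    c    c    d    b    c
      0    0    0    0    0    0    0
  e   0    0    0    0    0    0    0
  e   0    0    0    0    0    0    0
  b   0    1    1    1    1    1    1
  b   0    1    1    1    1    2    2
LCS length = dp[4][6] = 2

2


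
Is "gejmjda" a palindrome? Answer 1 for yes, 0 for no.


Input: gejmjda
Reversed: adjmjeg
  Compare pos 0 ('g') with pos 6 ('a'): MISMATCH
  Compare pos 1 ('e') with pos 5 ('d'): MISMATCH
  Compare pos 2 ('j') with pos 4 ('j'): match
Result: not a palindrome

0


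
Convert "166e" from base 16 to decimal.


Input: "166e" in base 16
Positional expansion:
  Digit '1' (value 1) x 16^3 = 4096
  Digit '6' (value 6) x 16^2 = 1536
  Digit '6' (value 6) x 16^1 = 96
  Digit 'e' (value 14) x 16^0 = 14
Sum = 5742

5742


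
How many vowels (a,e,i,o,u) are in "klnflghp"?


Input: klnflghp
Checking each character:
  'k' at position 0: consonant
  'l' at position 1: consonant
  'n' at position 2: consonant
  'f' at position 3: consonant
  'l' at position 4: consonant
  'g' at position 5: consonant
  'h' at position 6: consonant
  'p' at position 7: consonant
Total vowels: 0

0


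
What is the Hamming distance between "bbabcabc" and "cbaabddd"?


Comparing "bbabcabc" and "cbaabddd" position by position:
  Position 0: 'b' vs 'c' => differ
  Position 1: 'b' vs 'b' => same
  Position 2: 'a' vs 'a' => same
  Position 3: 'b' vs 'a' => differ
  Position 4: 'c' vs 'b' => differ
  Position 5: 'a' vs 'd' => differ
  Position 6: 'b' vs 'd' => differ
  Position 7: 'c' vs 'd' => differ
Total differences (Hamming distance): 6

6


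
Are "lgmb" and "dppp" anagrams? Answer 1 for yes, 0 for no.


Strings: "lgmb", "dppp"
Sorted first:  bglm
Sorted second: dppp
Differ at position 0: 'b' vs 'd' => not anagrams

0


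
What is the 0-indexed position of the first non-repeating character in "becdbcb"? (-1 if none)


Input: becdbcb
Character frequencies:
  'b': 3
  'c': 2
  'd': 1
  'e': 1
Scanning left to right for freq == 1:
  Position 0 ('b'): freq=3, skip
  Position 1 ('e'): unique! => answer = 1

1


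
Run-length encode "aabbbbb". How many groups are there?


Input: aabbbbb
Scanning for consecutive runs:
  Group 1: 'a' x 2 (positions 0-1)
  Group 2: 'b' x 5 (positions 2-6)
Total groups: 2

2


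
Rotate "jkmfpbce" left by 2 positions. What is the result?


Input: "jkmfpbce", rotate left by 2
First 2 characters: "jk"
Remaining characters: "mfpbce"
Concatenate remaining + first: "mfpbce" + "jk" = "mfpbcejk"

mfpbcejk


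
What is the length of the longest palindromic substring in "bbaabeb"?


Input: "bbaabeb"
Checking substrings for palindromes:
  [1:5] "baab" (len 4) => palindrome
  [4:7] "beb" (len 3) => palindrome
  [0:2] "bb" (len 2) => palindrome
  [2:4] "aa" (len 2) => palindrome
Longest palindromic substring: "baab" with length 4

4


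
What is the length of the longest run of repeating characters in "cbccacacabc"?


Input: "cbccacacabc"
Scanning for longest run:
  Position 1 ('b'): new char, reset run to 1
  Position 2 ('c'): new char, reset run to 1
  Position 3 ('c'): continues run of 'c', length=2
  Position 4 ('a'): new char, reset run to 1
  Position 5 ('c'): new char, reset run to 1
  Position 6 ('a'): new char, reset run to 1
  Position 7 ('c'): new char, reset run to 1
  Position 8 ('a'): new char, reset run to 1
  Position 9 ('b'): new char, reset run to 1
  Position 10 ('c'): new char, reset run to 1
Longest run: 'c' with length 2

2


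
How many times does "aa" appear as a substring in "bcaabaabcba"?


Searching for "aa" in "bcaabaabcba"
Scanning each position:
  Position 0: "bc" => no
  Position 1: "ca" => no
  Position 2: "aa" => MATCH
  Position 3: "ab" => no
  Position 4: "ba" => no
  Position 5: "aa" => MATCH
  Position 6: "ab" => no
  Position 7: "bc" => no
  Position 8: "cb" => no
  Position 9: "ba" => no
Total occurrences: 2

2


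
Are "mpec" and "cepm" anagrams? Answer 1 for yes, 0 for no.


Strings: "mpec", "cepm"
Sorted first:  cemp
Sorted second: cemp
Sorted forms match => anagrams

1


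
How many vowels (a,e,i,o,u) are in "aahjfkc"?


Input: aahjfkc
Checking each character:
  'a' at position 0: vowel (running total: 1)
  'a' at position 1: vowel (running total: 2)
  'h' at position 2: consonant
  'j' at position 3: consonant
  'f' at position 4: consonant
  'k' at position 5: consonant
  'c' at position 6: consonant
Total vowels: 2

2


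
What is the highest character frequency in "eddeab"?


Input: eddeab
Character counts:
  'a': 1
  'b': 1
  'd': 2
  'e': 2
Maximum frequency: 2

2


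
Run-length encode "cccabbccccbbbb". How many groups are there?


Input: cccabbccccbbbb
Scanning for consecutive runs:
  Group 1: 'c' x 3 (positions 0-2)
  Group 2: 'a' x 1 (positions 3-3)
  Group 3: 'b' x 2 (positions 4-5)
  Group 4: 'c' x 4 (positions 6-9)
  Group 5: 'b' x 4 (positions 10-13)
Total groups: 5

5


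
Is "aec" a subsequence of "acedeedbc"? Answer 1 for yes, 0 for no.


Check if "aec" is a subsequence of "acedeedbc"
Greedy scan:
  Position 0 ('a'): matches sub[0] = 'a'
  Position 1 ('c'): no match needed
  Position 2 ('e'): matches sub[1] = 'e'
  Position 3 ('d'): no match needed
  Position 4 ('e'): no match needed
  Position 5 ('e'): no match needed
  Position 6 ('d'): no match needed
  Position 7 ('b'): no match needed
  Position 8 ('c'): matches sub[2] = 'c'
All 3 characters matched => is a subsequence

1


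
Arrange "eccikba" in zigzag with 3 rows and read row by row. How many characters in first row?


Zigzag "eccikba" into 3 rows:
Placing characters:
  'e' => row 0
  'c' => row 1
  'c' => row 2
  'i' => row 1
  'k' => row 0
  'b' => row 1
  'a' => row 2
Rows:
  Row 0: "ek"
  Row 1: "cib"
  Row 2: "ca"
First row length: 2

2


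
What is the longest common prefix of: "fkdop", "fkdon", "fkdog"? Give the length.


Words: fkdop, fkdon, fkdog
  Position 0: all 'f' => match
  Position 1: all 'k' => match
  Position 2: all 'd' => match
  Position 3: all 'o' => match
  Position 4: ('p', 'n', 'g') => mismatch, stop
LCP = "fkdo" (length 4)

4


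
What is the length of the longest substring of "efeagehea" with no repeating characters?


Input: "efeagehea"
Sliding window (track last position of each char):
  Position 0 ('e'): window [0,0] length 1 -- new best
  Position 1 ('f'): window [0,1] length 2 -- new best
  Position 2 ('e'): repeat (last at 0), move window start to 1
  Position 2 ('e'): window [1,2] length 2
  Position 3 ('a'): window [1,3] length 3 -- new best
  Position 4 ('g'): window [1,4] length 4 -- new best
  Position 5 ('e'): repeat (last at 2), move window start to 3
  Position 5 ('e'): window [3,5] length 3
  Position 6 ('h'): window [3,6] length 4
  Position 7 ('e'): repeat (last at 5), move window start to 6
  Position 7 ('e'): window [6,7] length 2
  Position 8 ('a'): window [6,8] length 3
Longest substring with no repeats: "feag" with length 4

4


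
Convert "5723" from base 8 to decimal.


Input: "5723" in base 8
Positional expansion:
  Digit '5' (value 5) x 8^3 = 2560
  Digit '7' (value 7) x 8^2 = 448
  Digit '2' (value 2) x 8^1 = 16
  Digit '3' (value 3) x 8^0 = 3
Sum = 3027

3027


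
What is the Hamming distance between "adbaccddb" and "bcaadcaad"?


Comparing "adbaccddb" and "bcaadcaad" position by position:
  Position 0: 'a' vs 'b' => differ
  Position 1: 'd' vs 'c' => differ
  Position 2: 'b' vs 'a' => differ
  Position 3: 'a' vs 'a' => same
  Position 4: 'c' vs 'd' => differ
  Position 5: 'c' vs 'c' => same
  Position 6: 'd' vs 'a' => differ
  Position 7: 'd' vs 'a' => differ
  Position 8: 'b' vs 'd' => differ
Total differences (Hamming distance): 7

7


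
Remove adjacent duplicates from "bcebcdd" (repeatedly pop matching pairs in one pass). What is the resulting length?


Input: bcebcdd
Stack-based adjacent duplicate removal:
  Read 'b': push. Stack: b
  Read 'c': push. Stack: bc
  Read 'e': push. Stack: bce
  Read 'b': push. Stack: bceb
  Read 'c': push. Stack: bcebc
  Read 'd': push. Stack: bcebcd
  Read 'd': matches stack top 'd' => pop. Stack: bcebc
Final stack: "bcebc" (length 5)

5


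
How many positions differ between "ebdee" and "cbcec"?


Comparing "ebdee" and "cbcec" position by position:
  Position 0: 'e' vs 'c' => DIFFER
  Position 1: 'b' vs 'b' => same
  Position 2: 'd' vs 'c' => DIFFER
  Position 3: 'e' vs 'e' => same
  Position 4: 'e' vs 'c' => DIFFER
Positions that differ: 3

3


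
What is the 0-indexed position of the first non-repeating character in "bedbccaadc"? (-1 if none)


Input: bedbccaadc
Character frequencies:
  'a': 2
  'b': 2
  'c': 3
  'd': 2
  'e': 1
Scanning left to right for freq == 1:
  Position 0 ('b'): freq=2, skip
  Position 1 ('e'): unique! => answer = 1

1


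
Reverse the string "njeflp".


Input: njeflp
Reading characters right to left:
  Position 5: 'p'
  Position 4: 'l'
  Position 3: 'f'
  Position 2: 'e'
  Position 1: 'j'
  Position 0: 'n'
Reversed: plfejn

plfejn


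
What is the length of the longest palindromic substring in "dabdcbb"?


Input: "dabdcbb"
Checking substrings for palindromes:
  [5:7] "bb" (len 2) => palindrome
Longest palindromic substring: "bb" with length 2

2


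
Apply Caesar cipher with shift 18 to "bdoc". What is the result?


Caesar cipher: shift "bdoc" by 18
  'b' (pos 1) + 18 = pos 19 = 't'
  'd' (pos 3) + 18 = pos 21 = 'v'
  'o' (pos 14) + 18 = pos 6 = 'g'
  'c' (pos 2) + 18 = pos 20 = 'u'
Result: tvgu

tvgu


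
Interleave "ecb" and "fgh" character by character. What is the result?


Interleaving "ecb" and "fgh":
  Position 0: 'e' from first, 'f' from second => "ef"
  Position 1: 'c' from first, 'g' from second => "cg"
  Position 2: 'b' from first, 'h' from second => "bh"
Result: efcgbh

efcgbh


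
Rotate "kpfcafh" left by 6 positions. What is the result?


Input: "kpfcafh", rotate left by 6
First 6 characters: "kpfcaf"
Remaining characters: "h"
Concatenate remaining + first: "h" + "kpfcaf" = "hkpfcaf"

hkpfcaf


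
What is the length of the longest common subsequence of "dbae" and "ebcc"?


LCS of "dbae" and "ebcc"
DP table:
           e    b    c    c
      0    0    0    0    0
  d   0    0    0    0    0
  b   0    0    1    1    1
  a   0    0    1    1    1
  e   0    1    1    1    1
LCS length = dp[4][4] = 1

1


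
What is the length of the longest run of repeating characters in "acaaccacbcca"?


Input: "acaaccacbcca"
Scanning for longest run:
  Position 1 ('c'): new char, reset run to 1
  Position 2 ('a'): new char, reset run to 1
  Position 3 ('a'): continues run of 'a', length=2
  Position 4 ('c'): new char, reset run to 1
  Position 5 ('c'): continues run of 'c', length=2
  Position 6 ('a'): new char, reset run to 1
  Position 7 ('c'): new char, reset run to 1
  Position 8 ('b'): new char, reset run to 1
  Position 9 ('c'): new char, reset run to 1
  Position 10 ('c'): continues run of 'c', length=2
  Position 11 ('a'): new char, reset run to 1
Longest run: 'a' with length 2

2


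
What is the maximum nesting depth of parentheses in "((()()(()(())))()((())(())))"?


Input: "((()()(()(())))()((())(())))"
Tracking depth:
  Position 0 '(': depth becomes 1
  Position 1 '(': depth becomes 2
  Position 2 '(': depth becomes 3
  Position 3 ')': depth becomes 2
  Position 4 '(': depth becomes 3
  Position 5 ')': depth becomes 2
  Position 6 '(': depth becomes 3
  Position 7 '(': depth becomes 4
  Position 8 ')': depth becomes 3
  Position 9 '(': depth becomes 4
  Position 10 '(': depth becomes 5
  Position 11 ')': depth becomes 4
  Position 12 ')': depth becomes 3
  Position 13 ')': depth becomes 2
  Position 14 ')': depth becomes 1
  Position 15 '(': depth becomes 2
  Position 16 ')': depth becomes 1
  Position 17 '(': depth becomes 2
  Position 18 '(': depth becomes 3
  Position 19 '(': depth becomes 4
  Position 20 ')': depth becomes 3
  Position 21 ')': depth becomes 2
  Position 22 '(': depth becomes 3
  Position 23 '(': depth becomes 4
  Position 24 ')': depth becomes 3
  Position 25 ')': depth becomes 2
  Position 26 ')': depth becomes 1
  Position 27 ')': depth becomes 0
Maximum depth reached: 5

5


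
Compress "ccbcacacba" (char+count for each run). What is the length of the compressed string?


Input: ccbcacacba
Runs:
  'c' x 2 => "c2"
  'b' x 1 => "b1"
  'c' x 1 => "c1"
  'a' x 1 => "a1"
  'c' x 1 => "c1"
  'a' x 1 => "a1"
  'c' x 1 => "c1"
  'b' x 1 => "b1"
  'a' x 1 => "a1"
Compressed: "c2b1c1a1c1a1c1b1a1"
Compressed length: 18

18


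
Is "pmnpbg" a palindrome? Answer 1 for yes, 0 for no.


Input: pmnpbg
Reversed: gbpnmp
  Compare pos 0 ('p') with pos 5 ('g'): MISMATCH
  Compare pos 1 ('m') with pos 4 ('b'): MISMATCH
  Compare pos 2 ('n') with pos 3 ('p'): MISMATCH
Result: not a palindrome

0


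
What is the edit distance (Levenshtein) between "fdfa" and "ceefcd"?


Computing edit distance: "fdfa" -> "ceefcd"
DP table:
           c    e    e    f    c    d
      0    1    2    3    4    5    6
  f   1    1    2    3    3    4    5
  d   2    2    2    3    4    4    4
  f   3    3    3    3    3    4    5
  a   4    4    4    4    4    4    5
Edit distance = dp[4][6] = 5

5


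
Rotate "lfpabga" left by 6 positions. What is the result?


Input: "lfpabga", rotate left by 6
First 6 characters: "lfpabg"
Remaining characters: "a"
Concatenate remaining + first: "a" + "lfpabg" = "alfpabg"

alfpabg


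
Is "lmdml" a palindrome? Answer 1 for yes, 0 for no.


Input: lmdml
Reversed: lmdml
  Compare pos 0 ('l') with pos 4 ('l'): match
  Compare pos 1 ('m') with pos 3 ('m'): match
Result: palindrome

1


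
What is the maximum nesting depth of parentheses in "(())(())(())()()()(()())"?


Input: "(())(())(())()()()(()())"
Tracking depth:
  Position 0 '(': depth becomes 1
  Position 1 '(': depth becomes 2
  Position 2 ')': depth becomes 1
  Position 3 ')': depth becomes 0
  Position 4 '(': depth becomes 1
  Position 5 '(': depth becomes 2
  Position 6 ')': depth becomes 1
  Position 7 ')': depth becomes 0
  Position 8 '(': depth becomes 1
  Position 9 '(': depth becomes 2
  Position 10 ')': depth becomes 1
  Position 11 ')': depth becomes 0
  Position 12 '(': depth becomes 1
  Position 13 ')': depth becomes 0
  Position 14 '(': depth becomes 1
  Position 15 ')': depth becomes 0
  Position 16 '(': depth becomes 1
  Position 17 ')': depth becomes 0
  Position 18 '(': depth becomes 1
  Position 19 '(': depth becomes 2
  Position 20 ')': depth becomes 1
  Position 21 '(': depth becomes 2
  Position 22 ')': depth becomes 1
  Position 23 ')': depth becomes 0
Maximum depth reached: 2

2


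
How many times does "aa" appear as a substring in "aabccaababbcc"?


Searching for "aa" in "aabccaababbcc"
Scanning each position:
  Position 0: "aa" => MATCH
  Position 1: "ab" => no
  Position 2: "bc" => no
  Position 3: "cc" => no
  Position 4: "ca" => no
  Position 5: "aa" => MATCH
  Position 6: "ab" => no
  Position 7: "ba" => no
  Position 8: "ab" => no
  Position 9: "bb" => no
  Position 10: "bc" => no
  Position 11: "cc" => no
Total occurrences: 2

2


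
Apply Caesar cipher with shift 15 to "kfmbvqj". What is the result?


Caesar cipher: shift "kfmbvqj" by 15
  'k' (pos 10) + 15 = pos 25 = 'z'
  'f' (pos 5) + 15 = pos 20 = 'u'
  'm' (pos 12) + 15 = pos 1 = 'b'
  'b' (pos 1) + 15 = pos 16 = 'q'
  'v' (pos 21) + 15 = pos 10 = 'k'
  'q' (pos 16) + 15 = pos 5 = 'f'
  'j' (pos 9) + 15 = pos 24 = 'y'
Result: zubqkfy

zubqkfy


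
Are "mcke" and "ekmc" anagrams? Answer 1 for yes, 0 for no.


Strings: "mcke", "ekmc"
Sorted first:  cekm
Sorted second: cekm
Sorted forms match => anagrams

1


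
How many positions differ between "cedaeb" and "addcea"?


Comparing "cedaeb" and "addcea" position by position:
  Position 0: 'c' vs 'a' => DIFFER
  Position 1: 'e' vs 'd' => DIFFER
  Position 2: 'd' vs 'd' => same
  Position 3: 'a' vs 'c' => DIFFER
  Position 4: 'e' vs 'e' => same
  Position 5: 'b' vs 'a' => DIFFER
Positions that differ: 4

4


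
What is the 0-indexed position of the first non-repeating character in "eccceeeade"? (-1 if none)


Input: eccceeeade
Character frequencies:
  'a': 1
  'c': 3
  'd': 1
  'e': 5
Scanning left to right for freq == 1:
  Position 0 ('e'): freq=5, skip
  Position 1 ('c'): freq=3, skip
  Position 2 ('c'): freq=3, skip
  Position 3 ('c'): freq=3, skip
  Position 4 ('e'): freq=5, skip
  Position 5 ('e'): freq=5, skip
  Position 6 ('e'): freq=5, skip
  Position 7 ('a'): unique! => answer = 7

7


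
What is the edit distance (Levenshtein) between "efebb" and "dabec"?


Computing edit distance: "efebb" -> "dabec"
DP table:
           d    a    b    e    c
      0    1    2    3    4    5
  e   1    1    2    3    3    4
  f   2    2    2    3    4    4
  e   3    3    3    3    3    4
  b   4    4    4    3    4    4
  b   5    5    5    4    4    5
Edit distance = dp[5][5] = 5

5


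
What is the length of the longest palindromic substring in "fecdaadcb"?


Input: "fecdaadcb"
Checking substrings for palindromes:
  [2:8] "cdaadc" (len 6) => palindrome
  [3:7] "daad" (len 4) => palindrome
  [4:6] "aa" (len 2) => palindrome
Longest palindromic substring: "cdaadc" with length 6

6
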